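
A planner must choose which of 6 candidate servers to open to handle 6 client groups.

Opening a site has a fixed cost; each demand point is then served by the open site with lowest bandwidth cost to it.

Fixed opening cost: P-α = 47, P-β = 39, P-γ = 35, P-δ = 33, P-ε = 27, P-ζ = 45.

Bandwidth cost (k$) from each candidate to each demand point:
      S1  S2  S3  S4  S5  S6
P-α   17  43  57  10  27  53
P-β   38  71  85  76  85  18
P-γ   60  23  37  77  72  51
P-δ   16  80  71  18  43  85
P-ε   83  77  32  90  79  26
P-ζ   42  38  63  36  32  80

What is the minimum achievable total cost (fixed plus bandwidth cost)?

Open {P-α, P-ε}: assign each demand point to its cheapest open site.
  S1→P-α 17, S2→P-α 43, S3→P-ε 32, S4→P-α 10, S5→P-α 27, S6→P-ε 26
  bandwidth cost 155, fixed 74 → total 229.
Compare {P-α, P-γ, P-ε}: bandwidth cost 135 + fixed 109 = 244.
Compare {P-α, P-γ}: bandwidth cost 165 + fixed 82 = 247.
Compare {P-α, P-β, P-γ}: bandwidth cost 132 + fixed 121 = 253.
All other subsets cost ≥ 244. Minimum total cost: 229.

229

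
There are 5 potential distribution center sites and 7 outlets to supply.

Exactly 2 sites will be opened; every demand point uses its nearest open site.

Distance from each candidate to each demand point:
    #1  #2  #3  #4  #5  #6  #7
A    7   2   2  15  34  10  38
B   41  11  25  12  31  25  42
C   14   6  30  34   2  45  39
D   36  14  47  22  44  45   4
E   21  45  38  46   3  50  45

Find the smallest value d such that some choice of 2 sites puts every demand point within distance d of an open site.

Open {A, D}.
  Farthest demand point is #5 at distance 34 (to A); all others are ≤ 34.
With {B, D} the worst case is 36.
With {A, B} the worst case is 38.
No size-2 selection achieves below 34.

34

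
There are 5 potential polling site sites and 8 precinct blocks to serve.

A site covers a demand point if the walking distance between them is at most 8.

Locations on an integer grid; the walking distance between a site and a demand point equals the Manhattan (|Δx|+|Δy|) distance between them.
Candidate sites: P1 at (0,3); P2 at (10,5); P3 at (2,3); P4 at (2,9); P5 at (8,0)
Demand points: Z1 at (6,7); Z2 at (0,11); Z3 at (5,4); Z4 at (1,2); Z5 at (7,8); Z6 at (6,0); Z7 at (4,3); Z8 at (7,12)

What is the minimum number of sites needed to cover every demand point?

Coverage sets (demand points within 8 of each site):
  P1: {Z2, Z3, Z4, Z7}
  P2: {Z1, Z3, Z5, Z7}
  P3: {Z1, Z3, Z4, Z6, Z7}
  P4: {Z1, Z2, Z3, Z4, Z5, Z7, Z8}
  P5: {Z3, Z6, Z7}
No single site covers all 8 demand points.
But {P3, P4} covers everything, so the minimum is 2.

2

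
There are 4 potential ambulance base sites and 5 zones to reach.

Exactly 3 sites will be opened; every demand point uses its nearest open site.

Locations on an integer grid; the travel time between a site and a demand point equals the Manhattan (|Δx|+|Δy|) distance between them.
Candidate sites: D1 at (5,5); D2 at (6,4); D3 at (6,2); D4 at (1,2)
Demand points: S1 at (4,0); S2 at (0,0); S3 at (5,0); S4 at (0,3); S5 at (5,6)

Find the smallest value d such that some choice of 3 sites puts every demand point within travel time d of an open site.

4

Open {D1, D3, D4}.
  Farthest demand point is S1 at travel time 4 (to D3); all others are ≤ 4.
With {D2, D3, D4} the worst case is 4.
With {D1, D2, D4} the worst case is 5.
No size-3 selection achieves below 4.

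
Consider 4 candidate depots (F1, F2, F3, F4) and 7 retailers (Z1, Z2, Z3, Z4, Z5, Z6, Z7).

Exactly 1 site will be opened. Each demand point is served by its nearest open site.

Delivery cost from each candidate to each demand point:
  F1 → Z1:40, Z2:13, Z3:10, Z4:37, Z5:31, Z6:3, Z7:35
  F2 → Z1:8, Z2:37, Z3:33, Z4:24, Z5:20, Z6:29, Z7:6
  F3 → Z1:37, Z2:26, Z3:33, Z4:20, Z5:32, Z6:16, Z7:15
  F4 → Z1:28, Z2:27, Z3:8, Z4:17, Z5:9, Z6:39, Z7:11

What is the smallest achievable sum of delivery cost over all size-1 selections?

Open {F4}.
  Z1→F4 28, Z2→F4 27, Z3→F4 8, Z4→F4 17, Z5→F4 9, Z6→F4 39, Z7→F4 11  ⇒ total 139.
Compare {F2}: total 157.
Compare {F1}: total 169.
No size-1 selection does better; minimum is 139.

139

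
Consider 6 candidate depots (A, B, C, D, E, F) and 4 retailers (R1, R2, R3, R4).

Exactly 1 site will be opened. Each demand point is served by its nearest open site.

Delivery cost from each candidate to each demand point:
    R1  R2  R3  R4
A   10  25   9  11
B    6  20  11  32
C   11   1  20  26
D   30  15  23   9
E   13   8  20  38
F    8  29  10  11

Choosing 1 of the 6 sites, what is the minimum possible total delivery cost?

55

Open {A}.
  R1→A 10, R2→A 25, R3→A 9, R4→A 11  ⇒ total 55.
Compare {C}: total 58.
Compare {F}: total 58.
No size-1 selection does better; minimum is 55.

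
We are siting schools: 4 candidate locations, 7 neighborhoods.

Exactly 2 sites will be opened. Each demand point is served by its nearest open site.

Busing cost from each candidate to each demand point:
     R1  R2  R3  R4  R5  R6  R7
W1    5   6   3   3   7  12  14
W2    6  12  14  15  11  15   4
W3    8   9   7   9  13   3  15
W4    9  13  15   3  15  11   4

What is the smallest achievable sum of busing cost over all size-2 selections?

39

Open {W1, W4}.
  R1→W1 5, R2→W1 6, R3→W1 3, R4→W1 3, R5→W1 7, R6→W4 11, R7→W4 4  ⇒ total 39.
Compare {W1, W2}: total 40.
Compare {W1, W3}: total 41.
No size-2 selection does better; minimum is 39.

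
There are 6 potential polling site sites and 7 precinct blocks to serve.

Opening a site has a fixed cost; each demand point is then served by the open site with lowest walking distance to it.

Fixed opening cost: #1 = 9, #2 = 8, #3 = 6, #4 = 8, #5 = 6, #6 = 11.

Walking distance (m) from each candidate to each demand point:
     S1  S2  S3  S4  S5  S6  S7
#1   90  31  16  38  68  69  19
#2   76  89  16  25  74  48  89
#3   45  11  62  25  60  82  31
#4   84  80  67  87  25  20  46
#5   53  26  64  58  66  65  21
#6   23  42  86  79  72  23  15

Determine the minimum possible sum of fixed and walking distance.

168

Open {#2, #3, #4, #6}: assign each demand point to its cheapest open site.
  S1→#6 23, S2→#3 11, S3→#2 16, S4→#2 25, S5→#4 25, S6→#4 20, S7→#6 15
  walking distance 135, fixed 33 → total 168.
Compare {#1, #3, #4, #6}: walking distance 135 + fixed 34 = 169.
Compare {#2, #3, #4, #5, #6}: walking distance 135 + fixed 39 = 174.
Compare {#1, #3, #4, #5, #6}: walking distance 135 + fixed 40 = 175.
All other subsets cost ≥ 169. Minimum total cost: 168.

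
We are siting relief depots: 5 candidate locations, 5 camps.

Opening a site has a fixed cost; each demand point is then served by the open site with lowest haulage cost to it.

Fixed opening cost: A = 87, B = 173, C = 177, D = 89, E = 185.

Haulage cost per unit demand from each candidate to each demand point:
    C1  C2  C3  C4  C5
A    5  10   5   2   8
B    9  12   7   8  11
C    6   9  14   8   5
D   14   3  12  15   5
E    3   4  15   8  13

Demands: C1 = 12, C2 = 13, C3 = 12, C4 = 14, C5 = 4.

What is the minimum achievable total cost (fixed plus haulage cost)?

383

Open {A, D}: assign each demand point to its cheapest open site.
  C1→A 12×5=60, C2→D 13×3=39, C3→A 12×5=60, C4→A 14×2=28, C5→D 4×5=20
  haulage cost 207, fixed 176 → total 383.
Compare {A}: haulage cost 310 + fixed 87 = 397.
Compare {A, E}: haulage cost 208 + fixed 272 = 480.
Compare {A, D, E}: haulage cost 183 + fixed 361 = 544.
All other subsets cost ≥ 397. Minimum total cost: 383.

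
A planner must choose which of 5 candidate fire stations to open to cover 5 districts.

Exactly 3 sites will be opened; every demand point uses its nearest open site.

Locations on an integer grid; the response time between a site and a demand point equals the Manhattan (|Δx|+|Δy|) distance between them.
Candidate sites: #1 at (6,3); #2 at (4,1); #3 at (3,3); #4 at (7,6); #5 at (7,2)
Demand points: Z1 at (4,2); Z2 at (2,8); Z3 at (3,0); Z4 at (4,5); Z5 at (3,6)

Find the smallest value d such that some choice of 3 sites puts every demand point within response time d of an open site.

Open {#1, #2, #3}.
  Farthest demand point is Z2 at response time 6 (to #3); all others are ≤ 6.
With {#1, #3, #4} the worst case is 6.
With {#1, #3, #5} the worst case is 6.
No size-3 selection achieves below 6.

6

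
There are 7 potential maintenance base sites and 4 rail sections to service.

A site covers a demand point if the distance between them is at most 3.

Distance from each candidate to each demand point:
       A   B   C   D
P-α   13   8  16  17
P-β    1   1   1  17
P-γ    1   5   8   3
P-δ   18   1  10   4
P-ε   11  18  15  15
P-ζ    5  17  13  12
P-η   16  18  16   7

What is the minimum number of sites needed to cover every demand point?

Coverage sets (demand points within 3 of each site):
  P-α: {}
  P-β: {A, B, C}
  P-γ: {A, D}
  P-δ: {B}
  P-ε: {}
  P-ζ: {}
  P-η: {}
No single site covers all 4 demand points.
But {P-β, P-γ} covers everything, so the minimum is 2.

2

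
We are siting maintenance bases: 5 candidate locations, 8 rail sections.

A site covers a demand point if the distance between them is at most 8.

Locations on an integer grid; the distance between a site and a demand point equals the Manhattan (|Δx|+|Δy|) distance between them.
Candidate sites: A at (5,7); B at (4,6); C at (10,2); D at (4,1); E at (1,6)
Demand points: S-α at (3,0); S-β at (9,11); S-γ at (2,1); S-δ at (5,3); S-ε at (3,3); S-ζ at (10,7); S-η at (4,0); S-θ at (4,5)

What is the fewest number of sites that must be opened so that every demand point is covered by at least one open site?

Coverage sets (demand points within 8 of each site):
  A: {S-β, S-δ, S-ε, S-ζ, S-η, S-θ}
  B: {S-α, S-γ, S-δ, S-ε, S-ζ, S-η, S-θ}
  C: {S-δ, S-ε, S-ζ, S-η}
  D: {S-α, S-γ, S-δ, S-ε, S-η, S-θ}
  E: {S-α, S-γ, S-δ, S-ε, S-θ}
No single site covers all 8 demand points.
But {A, B} covers everything, so the minimum is 2.

2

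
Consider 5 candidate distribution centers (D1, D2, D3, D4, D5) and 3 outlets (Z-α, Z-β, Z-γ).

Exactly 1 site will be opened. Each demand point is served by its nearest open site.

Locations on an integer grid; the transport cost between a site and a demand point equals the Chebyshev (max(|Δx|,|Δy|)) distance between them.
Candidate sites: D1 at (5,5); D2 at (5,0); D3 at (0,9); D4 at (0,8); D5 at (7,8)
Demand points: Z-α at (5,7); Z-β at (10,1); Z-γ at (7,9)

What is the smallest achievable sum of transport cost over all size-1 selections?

10

Open {D5}.
  Z-α→D5 2, Z-β→D5 7, Z-γ→D5 1  ⇒ total 10.
Compare {D1}: total 11.
Compare {D2}: total 21.
No size-1 selection does better; minimum is 10.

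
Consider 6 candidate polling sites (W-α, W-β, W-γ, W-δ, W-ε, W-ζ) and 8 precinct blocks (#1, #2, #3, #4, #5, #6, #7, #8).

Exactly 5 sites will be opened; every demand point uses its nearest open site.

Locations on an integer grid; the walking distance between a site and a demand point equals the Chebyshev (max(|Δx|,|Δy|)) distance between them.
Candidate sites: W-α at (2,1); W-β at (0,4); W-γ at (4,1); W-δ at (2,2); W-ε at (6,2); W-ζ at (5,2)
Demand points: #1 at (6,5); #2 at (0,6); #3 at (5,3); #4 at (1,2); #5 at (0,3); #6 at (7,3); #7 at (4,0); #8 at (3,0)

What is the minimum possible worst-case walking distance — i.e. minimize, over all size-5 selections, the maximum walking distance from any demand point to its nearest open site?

3

Open {W-α, W-β, W-γ, W-δ, W-ε}.
  Farthest demand point is #1 at walking distance 3 (to W-ε); all others are ≤ 3.
With {W-α, W-β, W-γ, W-δ, W-ζ} the worst case is 3.
With {W-α, W-β, W-γ, W-ε, W-ζ} the worst case is 3.
No size-5 selection achieves below 3.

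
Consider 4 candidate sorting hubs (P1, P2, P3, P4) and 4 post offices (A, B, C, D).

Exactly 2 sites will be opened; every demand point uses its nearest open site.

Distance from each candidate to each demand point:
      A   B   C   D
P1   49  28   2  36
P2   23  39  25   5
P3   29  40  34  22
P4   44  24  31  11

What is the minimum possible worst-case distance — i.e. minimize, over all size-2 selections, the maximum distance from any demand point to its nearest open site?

25

Open {P2, P4}.
  Farthest demand point is C at distance 25 (to P2); all others are ≤ 25.
With {P1, P2} the worst case is 28.
With {P1, P3} the worst case is 29.
No size-2 selection achieves below 25.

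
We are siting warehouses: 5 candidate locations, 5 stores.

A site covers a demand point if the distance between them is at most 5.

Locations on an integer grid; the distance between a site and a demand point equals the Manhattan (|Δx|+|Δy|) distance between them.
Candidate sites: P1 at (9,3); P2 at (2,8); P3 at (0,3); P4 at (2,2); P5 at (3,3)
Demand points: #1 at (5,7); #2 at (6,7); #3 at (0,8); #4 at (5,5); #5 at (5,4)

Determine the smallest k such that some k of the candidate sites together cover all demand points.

2

Coverage sets (demand points within 5 of each site):
  P1: {#5}
  P2: {#1, #2, #3}
  P3: {#3}
  P4: {#5}
  P5: {#4, #5}
No single site covers all 5 demand points.
But {P2, P5} covers everything, so the minimum is 2.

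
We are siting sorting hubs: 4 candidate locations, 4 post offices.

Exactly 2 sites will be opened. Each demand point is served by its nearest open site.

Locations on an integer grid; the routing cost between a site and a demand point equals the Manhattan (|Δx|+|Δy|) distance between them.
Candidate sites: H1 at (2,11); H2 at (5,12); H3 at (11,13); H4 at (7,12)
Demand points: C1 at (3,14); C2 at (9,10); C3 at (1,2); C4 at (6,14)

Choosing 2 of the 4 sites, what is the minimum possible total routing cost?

21

Open {H1, H4}.
  C1→H1 4, C2→H4 4, C3→H1 10, C4→H4 3  ⇒ total 21.
Compare {H1, H2}: total 23.
Compare {H1, H3}: total 25.
No size-2 selection does better; minimum is 21.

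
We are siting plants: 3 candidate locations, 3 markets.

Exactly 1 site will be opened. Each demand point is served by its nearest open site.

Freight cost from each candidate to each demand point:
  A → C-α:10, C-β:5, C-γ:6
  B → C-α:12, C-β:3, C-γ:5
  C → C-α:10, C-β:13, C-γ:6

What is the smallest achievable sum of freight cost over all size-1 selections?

Open {B}.
  C-α→B 12, C-β→B 3, C-γ→B 5  ⇒ total 20.
Compare {A}: total 21.
Compare {C}: total 29.

20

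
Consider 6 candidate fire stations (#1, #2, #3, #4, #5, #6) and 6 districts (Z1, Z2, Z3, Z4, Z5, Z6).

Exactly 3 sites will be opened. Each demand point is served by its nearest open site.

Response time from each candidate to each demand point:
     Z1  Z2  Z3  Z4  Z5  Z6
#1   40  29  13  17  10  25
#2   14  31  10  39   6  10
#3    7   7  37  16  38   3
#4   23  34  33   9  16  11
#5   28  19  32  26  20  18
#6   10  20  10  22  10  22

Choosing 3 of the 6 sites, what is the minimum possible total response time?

42

Open {#2, #3, #4}.
  Z1→#3 7, Z2→#3 7, Z3→#2 10, Z4→#4 9, Z5→#2 6, Z6→#3 3  ⇒ total 42.
Compare {#3, #4, #6}: total 46.
Compare {#1, #2, #3}: total 49.
No size-3 selection does better; minimum is 42.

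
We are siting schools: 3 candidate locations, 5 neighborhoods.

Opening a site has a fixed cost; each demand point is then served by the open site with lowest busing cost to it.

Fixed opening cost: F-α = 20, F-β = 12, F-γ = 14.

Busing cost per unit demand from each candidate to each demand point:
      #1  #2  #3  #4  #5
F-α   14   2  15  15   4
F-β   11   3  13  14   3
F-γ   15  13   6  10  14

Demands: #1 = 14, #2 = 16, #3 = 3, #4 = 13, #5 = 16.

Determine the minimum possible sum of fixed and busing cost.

424

Open {F-β, F-γ}: assign each demand point to its cheapest open site.
  #1→F-β 14×11=154, #2→F-β 16×3=48, #3→F-γ 3×6=18, #4→F-γ 13×10=130, #5→F-β 16×3=48
  busing cost 398, fixed 26 → total 424.
Compare {F-α, F-β, F-γ}: busing cost 382 + fixed 46 = 428.
Compare {F-α, F-γ}: busing cost 440 + fixed 34 = 474.
Compare {F-β}: busing cost 471 + fixed 12 = 483.
All other subsets cost ≥ 428. Minimum total cost: 424.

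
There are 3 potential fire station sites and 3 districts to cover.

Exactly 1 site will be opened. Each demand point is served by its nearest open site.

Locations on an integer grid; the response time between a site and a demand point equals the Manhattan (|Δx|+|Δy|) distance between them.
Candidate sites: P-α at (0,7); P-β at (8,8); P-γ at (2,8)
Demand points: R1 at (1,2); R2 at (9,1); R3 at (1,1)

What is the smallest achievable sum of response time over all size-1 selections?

28

Open {P-α}.
  R1→P-α 6, R2→P-α 15, R3→P-α 7  ⇒ total 28.
Compare {P-γ}: total 29.
Compare {P-β}: total 35.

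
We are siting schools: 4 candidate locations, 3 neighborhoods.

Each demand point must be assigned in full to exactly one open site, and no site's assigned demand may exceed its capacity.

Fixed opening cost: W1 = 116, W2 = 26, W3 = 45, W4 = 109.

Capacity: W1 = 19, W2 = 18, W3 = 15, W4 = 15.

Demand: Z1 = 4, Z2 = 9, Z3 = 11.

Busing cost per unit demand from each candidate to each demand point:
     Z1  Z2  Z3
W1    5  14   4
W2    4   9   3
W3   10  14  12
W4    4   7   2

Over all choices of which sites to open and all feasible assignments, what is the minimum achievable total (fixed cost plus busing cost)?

Open {W2, W3}; cheapest assignment that respects the capacities:
  W2 (cap 18, load 15): Z1, Z3 — cost 4×4 + 11×3 = 49
  W3 (cap 15, load 9): Z2 — cost 9×14 = 126
  Shipping 175, fixed 71 → total 246.
  Any other capacity-feasible assignment to {W2, W3} ships for at least 175.
Compare {W2, W4}: its best feasible assignment gives total 247.
Compare {W1, W2}: its best feasible assignment gives total 283.
Every other set of open sites that can feasibly serve all demand totals ≥ 247 even under its best assignment. Minimum: 246.

246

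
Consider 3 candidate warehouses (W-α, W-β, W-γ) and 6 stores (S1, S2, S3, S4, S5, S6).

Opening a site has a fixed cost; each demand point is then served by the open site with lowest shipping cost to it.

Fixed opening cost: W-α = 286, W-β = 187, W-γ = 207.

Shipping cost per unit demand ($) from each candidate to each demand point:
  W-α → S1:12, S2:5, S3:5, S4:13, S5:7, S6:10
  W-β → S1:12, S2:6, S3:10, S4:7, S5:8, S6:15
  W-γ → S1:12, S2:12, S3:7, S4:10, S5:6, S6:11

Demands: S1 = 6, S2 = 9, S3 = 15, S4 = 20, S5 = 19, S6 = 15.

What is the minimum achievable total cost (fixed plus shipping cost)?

971

Open {W-γ}: assign each demand point to its cheapest open site.
  S1→W-γ 6×12=72, S2→W-γ 9×12=108, S3→W-γ 15×7=105, S4→W-γ 20×10=200, S5→W-γ 19×6=114, S6→W-γ 15×11=165
  shipping cost 764, fixed 207 → total 971.
Compare {W-β}: shipping cost 793 + fixed 187 = 980.
Compare {W-α}: shipping cost 735 + fixed 286 = 1021.
Compare {W-β, W-γ}: shipping cost 650 + fixed 394 = 1044.
All other subsets cost ≥ 980. Minimum total cost: 971.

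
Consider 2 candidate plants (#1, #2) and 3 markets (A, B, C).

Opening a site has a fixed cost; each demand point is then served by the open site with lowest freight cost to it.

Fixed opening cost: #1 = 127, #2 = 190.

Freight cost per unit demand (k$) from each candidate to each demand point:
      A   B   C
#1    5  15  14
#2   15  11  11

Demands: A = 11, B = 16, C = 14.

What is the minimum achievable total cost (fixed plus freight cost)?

618

Open {#1}: assign each demand point to its cheapest open site.
  A→#1 11×5=55, B→#1 16×15=240, C→#1 14×14=196
  freight cost 491, fixed 127 → total 618.
Compare {#2}: freight cost 495 + fixed 190 = 685.
Compare {#1, #2}: freight cost 385 + fixed 317 = 702.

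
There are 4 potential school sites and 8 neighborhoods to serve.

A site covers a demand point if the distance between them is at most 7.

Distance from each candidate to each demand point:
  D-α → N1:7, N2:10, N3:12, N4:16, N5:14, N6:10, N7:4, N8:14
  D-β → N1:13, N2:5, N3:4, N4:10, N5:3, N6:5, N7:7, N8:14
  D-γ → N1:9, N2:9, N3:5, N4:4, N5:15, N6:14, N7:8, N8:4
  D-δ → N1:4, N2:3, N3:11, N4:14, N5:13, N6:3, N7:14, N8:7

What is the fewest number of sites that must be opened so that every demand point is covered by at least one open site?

3

Coverage sets (demand points within 7 of each site):
  D-α: {N1, N7}
  D-β: {N2, N3, N5, N6, N7}
  D-γ: {N3, N4, N8}
  D-δ: {N1, N2, N6, N8}
No 2 sites suffice: every size-2 union leaves at least one demand point uncovered.
But {D-α, D-β, D-γ} covers everything, so the minimum is 3.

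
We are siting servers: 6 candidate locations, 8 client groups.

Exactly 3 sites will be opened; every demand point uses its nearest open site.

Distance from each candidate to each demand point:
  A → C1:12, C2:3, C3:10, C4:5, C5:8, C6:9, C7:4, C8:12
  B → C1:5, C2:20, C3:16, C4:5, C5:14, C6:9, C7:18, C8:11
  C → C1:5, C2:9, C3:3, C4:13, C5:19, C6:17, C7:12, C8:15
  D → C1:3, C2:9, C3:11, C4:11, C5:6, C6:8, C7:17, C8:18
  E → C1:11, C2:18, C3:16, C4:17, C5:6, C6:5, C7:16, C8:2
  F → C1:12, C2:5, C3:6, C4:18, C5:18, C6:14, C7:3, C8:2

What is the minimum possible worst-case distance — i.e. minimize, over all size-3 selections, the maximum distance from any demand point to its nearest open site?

Open {A, C, E}.
  Farthest demand point is C5 at distance 6 (to E); all others are ≤ 6.
With {B, E, F} the worst case is 6.
With {A, D, F} the worst case is 8.
No size-3 selection achieves below 6.

6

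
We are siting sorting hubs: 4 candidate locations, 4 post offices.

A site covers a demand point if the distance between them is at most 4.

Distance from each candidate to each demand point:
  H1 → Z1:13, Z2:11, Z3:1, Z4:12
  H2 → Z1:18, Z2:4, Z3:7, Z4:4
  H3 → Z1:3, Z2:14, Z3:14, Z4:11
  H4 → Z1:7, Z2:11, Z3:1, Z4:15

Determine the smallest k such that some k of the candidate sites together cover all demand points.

3

Coverage sets (demand points within 4 of each site):
  H1: {Z3}
  H2: {Z2, Z4}
  H3: {Z1}
  H4: {Z3}
No 2 sites suffice: every size-2 union leaves at least one demand point uncovered.
But {H1, H2, H3} covers everything, so the minimum is 3.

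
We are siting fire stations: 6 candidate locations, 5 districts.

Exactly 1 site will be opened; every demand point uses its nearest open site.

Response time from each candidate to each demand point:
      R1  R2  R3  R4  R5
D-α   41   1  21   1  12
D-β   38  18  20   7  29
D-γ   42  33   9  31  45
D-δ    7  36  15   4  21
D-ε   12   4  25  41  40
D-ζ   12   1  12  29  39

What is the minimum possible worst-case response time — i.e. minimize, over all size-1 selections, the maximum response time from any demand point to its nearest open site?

36

Open {D-δ}.
  Farthest demand point is R2 at response time 36 (to D-δ); all others are ≤ 36.
With {D-β} the worst case is 38.
With {D-ζ} the worst case is 39.
No size-1 selection achieves below 36.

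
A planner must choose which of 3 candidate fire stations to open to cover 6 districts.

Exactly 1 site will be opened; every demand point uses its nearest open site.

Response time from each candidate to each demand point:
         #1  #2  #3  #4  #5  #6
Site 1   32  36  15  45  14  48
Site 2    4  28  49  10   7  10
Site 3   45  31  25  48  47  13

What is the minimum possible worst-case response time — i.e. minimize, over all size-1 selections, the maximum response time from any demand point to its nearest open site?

48

Open {Site 1}.
  Farthest demand point is #6 at response time 48 (to Site 1); all others are ≤ 48.
With {Site 3} the worst case is 48.
With {Site 2} the worst case is 49.
No size-1 selection achieves below 48.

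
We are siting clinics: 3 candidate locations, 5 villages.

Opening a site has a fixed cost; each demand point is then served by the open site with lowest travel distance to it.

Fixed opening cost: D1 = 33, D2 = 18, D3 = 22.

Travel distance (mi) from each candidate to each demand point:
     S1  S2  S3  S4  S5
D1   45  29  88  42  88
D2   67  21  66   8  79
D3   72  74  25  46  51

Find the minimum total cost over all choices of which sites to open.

212

Open {D2, D3}: assign each demand point to its cheapest open site.
  S1→D2 67, S2→D2 21, S3→D3 25, S4→D2 8, S5→D3 51
  travel distance 172, fixed 40 → total 212.
Compare {D1, D2, D3}: travel distance 150 + fixed 73 = 223.
Compare {D1, D3}: travel distance 192 + fixed 55 = 247.
Compare {D2}: travel distance 241 + fixed 18 = 259.
All other subsets cost ≥ 223. Minimum total cost: 212.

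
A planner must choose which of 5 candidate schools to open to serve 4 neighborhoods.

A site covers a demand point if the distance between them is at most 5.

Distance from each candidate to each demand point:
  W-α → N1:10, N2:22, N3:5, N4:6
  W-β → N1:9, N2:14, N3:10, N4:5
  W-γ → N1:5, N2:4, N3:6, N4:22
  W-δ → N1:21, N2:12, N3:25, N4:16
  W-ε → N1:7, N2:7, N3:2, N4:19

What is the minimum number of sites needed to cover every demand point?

3

Coverage sets (demand points within 5 of each site):
  W-α: {N3}
  W-β: {N4}
  W-γ: {N1, N2}
  W-δ: {}
  W-ε: {N3}
No 2 sites suffice: every size-2 union leaves at least one demand point uncovered.
But {W-α, W-β, W-γ} covers everything, so the minimum is 3.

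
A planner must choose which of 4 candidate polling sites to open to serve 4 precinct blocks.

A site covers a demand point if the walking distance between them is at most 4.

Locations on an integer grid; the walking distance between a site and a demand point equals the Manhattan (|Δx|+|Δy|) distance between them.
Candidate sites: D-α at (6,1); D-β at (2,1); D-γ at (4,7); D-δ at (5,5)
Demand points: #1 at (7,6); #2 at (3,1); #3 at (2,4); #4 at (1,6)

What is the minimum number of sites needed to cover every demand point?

Coverage sets (demand points within 4 of each site):
  D-α: {#2}
  D-β: {#2, #3}
  D-γ: {#1, #4}
  D-δ: {#1, #3}
No single site covers all 4 demand points.
But {D-β, D-γ} covers everything, so the minimum is 2.

2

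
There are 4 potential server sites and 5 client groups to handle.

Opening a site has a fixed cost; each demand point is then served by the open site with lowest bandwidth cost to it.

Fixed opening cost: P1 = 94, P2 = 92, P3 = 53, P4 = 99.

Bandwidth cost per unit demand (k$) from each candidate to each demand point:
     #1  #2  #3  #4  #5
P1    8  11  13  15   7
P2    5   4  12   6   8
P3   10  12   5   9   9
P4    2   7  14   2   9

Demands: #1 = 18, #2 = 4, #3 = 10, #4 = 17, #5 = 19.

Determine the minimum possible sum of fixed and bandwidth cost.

471

Open {P3, P4}: assign each demand point to its cheapest open site.
  #1→P4 18×2=36, #2→P4 4×7=28, #3→P3 10×5=50, #4→P4 17×2=34, #5→P3 19×9=171
  bandwidth cost 319, fixed 152 → total 471.
Compare {P4}: bandwidth cost 409 + fixed 99 = 508.
Compare {P1, P3, P4}: bandwidth cost 281 + fixed 246 = 527.
Compare {P2, P3, P4}: bandwidth cost 288 + fixed 244 = 532.
All other subsets cost ≥ 508. Minimum total cost: 471.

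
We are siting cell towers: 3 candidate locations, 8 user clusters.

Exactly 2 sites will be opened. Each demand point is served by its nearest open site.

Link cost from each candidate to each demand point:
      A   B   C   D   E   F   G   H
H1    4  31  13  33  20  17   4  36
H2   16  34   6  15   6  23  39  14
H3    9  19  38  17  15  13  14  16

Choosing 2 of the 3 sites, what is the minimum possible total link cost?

96

Open {H2, H3}.
  A→H3 9, B→H3 19, C→H2 6, D→H2 15, E→H2 6, F→H3 13, G→H3 14, H→H2 14  ⇒ total 96.
Compare {H1, H2}: total 97.
Compare {H1, H3}: total 101.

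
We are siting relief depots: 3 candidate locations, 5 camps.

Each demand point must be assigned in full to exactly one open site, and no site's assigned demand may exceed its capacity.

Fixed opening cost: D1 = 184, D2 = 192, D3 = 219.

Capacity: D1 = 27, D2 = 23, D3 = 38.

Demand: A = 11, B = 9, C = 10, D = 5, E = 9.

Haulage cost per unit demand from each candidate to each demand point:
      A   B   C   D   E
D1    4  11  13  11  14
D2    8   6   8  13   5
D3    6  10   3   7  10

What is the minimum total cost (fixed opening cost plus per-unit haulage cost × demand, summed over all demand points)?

Open {D2, D3}; cheapest assignment that respects the capacities:
  D2 (cap 23, load 18): B, E — cost 9×6 + 9×5 = 99
  D3 (cap 38, load 26): A, C, D — cost 11×6 + 10×3 + 5×7 = 131
  Shipping 230, fixed 411 → total 641.
  Any other capacity-feasible assignment to {D2, D3} ships for at least 230.
Compare {D1, D3}: its best feasible assignment gives total 692.
Compare {D1, D2}: its best feasible assignment gives total 699.
Every other set of open sites that can feasibly serve all demand totals ≥ 692 even under its best assignment. Minimum: 641.

641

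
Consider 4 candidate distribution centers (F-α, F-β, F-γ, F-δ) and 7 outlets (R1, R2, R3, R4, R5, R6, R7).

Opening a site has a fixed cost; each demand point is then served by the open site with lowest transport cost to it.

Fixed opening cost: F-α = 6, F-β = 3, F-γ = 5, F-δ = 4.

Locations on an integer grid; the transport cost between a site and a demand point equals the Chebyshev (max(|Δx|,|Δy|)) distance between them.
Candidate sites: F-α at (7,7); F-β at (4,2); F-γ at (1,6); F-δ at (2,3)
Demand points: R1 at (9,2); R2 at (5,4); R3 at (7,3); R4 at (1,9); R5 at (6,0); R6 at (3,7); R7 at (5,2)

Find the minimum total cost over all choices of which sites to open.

Open {F-β, F-γ}: assign each demand point to its cheapest open site.
  R1→F-β 5, R2→F-β 2, R3→F-β 3, R4→F-γ 3, R5→F-β 2, R6→F-γ 2, R7→F-β 1
  transport cost 18, fixed 8 → total 26.
Compare {F-β}: transport cost 25 + fixed 3 = 28.
Compare {F-β, F-δ}: transport cost 23 + fixed 7 = 30.
Compare {F-β, F-γ, F-δ}: transport cost 18 + fixed 12 = 30.
All other subsets cost ≥ 28. Minimum total cost: 26.

26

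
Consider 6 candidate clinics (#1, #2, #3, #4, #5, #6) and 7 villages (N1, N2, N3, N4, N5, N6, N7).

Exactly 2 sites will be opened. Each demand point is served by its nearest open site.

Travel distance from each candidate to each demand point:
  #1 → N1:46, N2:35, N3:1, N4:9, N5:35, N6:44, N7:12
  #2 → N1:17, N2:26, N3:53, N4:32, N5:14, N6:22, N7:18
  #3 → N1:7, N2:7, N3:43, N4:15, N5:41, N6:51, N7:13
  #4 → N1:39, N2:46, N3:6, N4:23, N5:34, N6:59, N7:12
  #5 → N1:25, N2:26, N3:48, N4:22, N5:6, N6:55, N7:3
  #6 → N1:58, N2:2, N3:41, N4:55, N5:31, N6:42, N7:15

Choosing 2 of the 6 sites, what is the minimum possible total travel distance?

101

Open {#1, #2}.
  N1→#2 17, N2→#2 26, N3→#1 1, N4→#1 9, N5→#2 14, N6→#2 22, N7→#1 12  ⇒ total 101.
Compare {#1, #5}: total 114.
Compare {#1, #3}: total 115.
No size-2 selection does better; minimum is 101.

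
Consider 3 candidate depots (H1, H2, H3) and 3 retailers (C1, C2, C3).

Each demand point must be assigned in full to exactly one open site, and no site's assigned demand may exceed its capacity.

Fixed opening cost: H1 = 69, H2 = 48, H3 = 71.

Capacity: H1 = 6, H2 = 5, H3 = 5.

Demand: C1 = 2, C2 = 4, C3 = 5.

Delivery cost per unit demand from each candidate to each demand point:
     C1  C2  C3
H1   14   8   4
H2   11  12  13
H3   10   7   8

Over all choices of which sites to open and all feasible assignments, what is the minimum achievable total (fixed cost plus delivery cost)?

240

Open {H1, H3}; cheapest assignment that respects the capacities:
  H1 (cap 6, load 6): C1, C2 — cost 2×14 + 4×8 = 60
  H3 (cap 5, load 5): C3 — cost 5×8 = 40
  Shipping 100, fixed 140 → total 240.
  Any other capacity-feasible assignment to {H1, H3} ships for at least 100.
Compare {H1, H2}: its best feasible assignment gives total 242.
Compare {H1, H2, H3}: its best feasible assignment gives total 258.
Every other set of open sites that can feasibly serve all demand totals ≥ 242 even under its best assignment. Minimum: 240.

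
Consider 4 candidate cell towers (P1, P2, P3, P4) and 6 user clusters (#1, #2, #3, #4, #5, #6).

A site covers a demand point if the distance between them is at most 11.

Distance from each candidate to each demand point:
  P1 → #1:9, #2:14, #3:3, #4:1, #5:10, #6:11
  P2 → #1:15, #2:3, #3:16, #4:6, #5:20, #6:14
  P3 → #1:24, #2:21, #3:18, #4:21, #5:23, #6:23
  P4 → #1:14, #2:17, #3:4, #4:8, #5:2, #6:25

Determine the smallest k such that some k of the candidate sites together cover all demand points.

Coverage sets (demand points within 11 of each site):
  P1: {#1, #3, #4, #5, #6}
  P2: {#2, #4}
  P3: {}
  P4: {#3, #4, #5}
No single site covers all 6 demand points.
But {P1, P2} covers everything, so the minimum is 2.

2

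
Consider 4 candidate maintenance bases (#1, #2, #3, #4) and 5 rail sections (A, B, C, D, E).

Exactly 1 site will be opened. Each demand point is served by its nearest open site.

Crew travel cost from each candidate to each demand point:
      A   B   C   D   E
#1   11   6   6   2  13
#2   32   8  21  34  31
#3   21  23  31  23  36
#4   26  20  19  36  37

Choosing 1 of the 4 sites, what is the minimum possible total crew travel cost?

38

Open {#1}.
  A→#1 11, B→#1 6, C→#1 6, D→#1 2, E→#1 13  ⇒ total 38.
Compare {#2}: total 126.
Compare {#3}: total 134.
No size-1 selection does better; minimum is 38.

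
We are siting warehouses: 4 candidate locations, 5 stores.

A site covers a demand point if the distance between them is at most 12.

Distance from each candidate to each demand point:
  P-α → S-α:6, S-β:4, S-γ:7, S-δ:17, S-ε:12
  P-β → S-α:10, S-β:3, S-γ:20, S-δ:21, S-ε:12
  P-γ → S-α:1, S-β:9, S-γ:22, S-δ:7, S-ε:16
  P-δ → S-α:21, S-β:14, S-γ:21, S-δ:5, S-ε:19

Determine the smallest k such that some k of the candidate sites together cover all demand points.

Coverage sets (demand points within 12 of each site):
  P-α: {S-α, S-β, S-γ, S-ε}
  P-β: {S-α, S-β, S-ε}
  P-γ: {S-α, S-β, S-δ}
  P-δ: {S-δ}
No single site covers all 5 demand points.
But {P-α, P-γ} covers everything, so the minimum is 2.

2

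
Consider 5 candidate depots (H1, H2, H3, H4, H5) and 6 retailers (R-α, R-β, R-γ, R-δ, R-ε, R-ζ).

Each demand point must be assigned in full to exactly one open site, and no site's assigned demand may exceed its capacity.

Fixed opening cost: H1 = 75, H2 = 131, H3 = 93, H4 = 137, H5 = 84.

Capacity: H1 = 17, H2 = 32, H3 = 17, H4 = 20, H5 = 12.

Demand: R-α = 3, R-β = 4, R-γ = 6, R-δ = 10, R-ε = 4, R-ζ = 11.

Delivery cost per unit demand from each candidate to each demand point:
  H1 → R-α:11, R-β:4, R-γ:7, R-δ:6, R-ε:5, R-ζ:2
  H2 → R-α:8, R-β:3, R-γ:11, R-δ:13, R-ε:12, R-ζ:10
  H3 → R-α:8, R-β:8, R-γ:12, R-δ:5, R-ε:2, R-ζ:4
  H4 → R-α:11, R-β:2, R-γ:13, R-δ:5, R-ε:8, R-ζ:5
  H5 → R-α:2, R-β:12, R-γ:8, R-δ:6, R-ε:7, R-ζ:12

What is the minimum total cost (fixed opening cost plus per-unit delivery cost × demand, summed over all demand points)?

Open {H1, H3, H5}; cheapest assignment that respects the capacities:
  H1 (cap 17, load 15): R-β, R-ζ — cost 4×4 + 11×2 = 38
  H3 (cap 17, load 14): R-δ, R-ε — cost 10×5 + 4×2 = 58
  H5 (cap 12, load 9): R-α, R-γ — cost 3×2 + 6×8 = 54
  Shipping 150, fixed 252 → total 402.
  Any other capacity-feasible assignment to {H1, H3, H5} ships for at least 150.
Compare {H1, H4, H5}: its best feasible assignment gives total 450.
Compare {H1, H2, H3}: its best feasible assignment gives total 457.
Every other set of open sites that can feasibly serve all demand totals ≥ 450 even under its best assignment. Minimum: 402.

402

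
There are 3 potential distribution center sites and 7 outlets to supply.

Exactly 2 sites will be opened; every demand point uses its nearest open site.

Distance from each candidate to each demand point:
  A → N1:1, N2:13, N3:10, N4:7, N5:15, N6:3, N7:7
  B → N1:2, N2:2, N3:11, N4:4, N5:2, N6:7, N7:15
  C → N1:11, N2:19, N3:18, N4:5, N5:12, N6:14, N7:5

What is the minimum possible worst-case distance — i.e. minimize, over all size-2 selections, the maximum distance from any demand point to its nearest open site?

10

Open {A, B}.
  Farthest demand point is N3 at distance 10 (to A); all others are ≤ 10.
With {B, C} the worst case is 11.
With {A, C} the worst case is 13.
No size-2 selection achieves below 10.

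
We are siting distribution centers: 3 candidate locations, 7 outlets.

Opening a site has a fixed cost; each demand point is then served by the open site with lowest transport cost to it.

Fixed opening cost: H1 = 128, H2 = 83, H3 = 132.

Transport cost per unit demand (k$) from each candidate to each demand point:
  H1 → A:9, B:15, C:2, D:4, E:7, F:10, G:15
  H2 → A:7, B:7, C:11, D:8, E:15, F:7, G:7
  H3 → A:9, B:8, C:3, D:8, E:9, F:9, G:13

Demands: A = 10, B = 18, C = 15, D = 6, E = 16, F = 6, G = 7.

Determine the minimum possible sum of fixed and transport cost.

664

Open {H1, H2}: assign each demand point to its cheapest open site.
  A→H2 10×7=70, B→H2 18×7=126, C→H1 15×2=30, D→H1 6×4=24, E→H1 16×7=112, F→H2 6×7=42, G→H2 7×7=49
  transport cost 453, fixed 211 → total 664.
Compare {H2, H3}: transport cost 524 + fixed 215 = 739.
Compare {H3}: transport cost 616 + fixed 132 = 748.
Compare {H1, H2, H3}: transport cost 453 + fixed 343 = 796.
All other subsets cost ≥ 739. Minimum total cost: 664.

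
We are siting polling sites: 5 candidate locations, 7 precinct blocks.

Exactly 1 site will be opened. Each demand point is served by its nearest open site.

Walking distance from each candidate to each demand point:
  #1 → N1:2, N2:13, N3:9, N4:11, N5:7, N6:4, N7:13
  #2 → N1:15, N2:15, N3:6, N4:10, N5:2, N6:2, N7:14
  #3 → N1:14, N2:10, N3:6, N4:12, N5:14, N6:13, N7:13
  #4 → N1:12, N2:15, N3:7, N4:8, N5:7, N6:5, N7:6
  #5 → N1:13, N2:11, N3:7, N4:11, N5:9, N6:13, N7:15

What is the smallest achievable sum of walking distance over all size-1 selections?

Open {#1}.
  N1→#1 2, N2→#1 13, N3→#1 9, N4→#1 11, N5→#1 7, N6→#1 4, N7→#1 13  ⇒ total 59.
Compare {#4}: total 60.
Compare {#2}: total 64.
No size-1 selection does better; minimum is 59.

59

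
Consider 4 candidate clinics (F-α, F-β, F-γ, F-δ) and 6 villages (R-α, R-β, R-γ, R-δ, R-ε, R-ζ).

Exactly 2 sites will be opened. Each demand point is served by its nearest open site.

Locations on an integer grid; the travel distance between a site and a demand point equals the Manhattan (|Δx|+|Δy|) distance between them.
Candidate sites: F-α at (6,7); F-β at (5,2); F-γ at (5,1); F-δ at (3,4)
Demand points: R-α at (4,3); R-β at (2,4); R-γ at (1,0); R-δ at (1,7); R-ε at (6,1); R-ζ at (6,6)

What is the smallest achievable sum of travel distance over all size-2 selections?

19

Open {F-γ, F-δ}.
  R-α→F-δ 2, R-β→F-δ 1, R-γ→F-γ 5, R-δ→F-δ 5, R-ε→F-γ 1, R-ζ→F-δ 5  ⇒ total 19.
Compare {F-α, F-β}: total 21.
Compare {F-α, F-γ}: total 21.
No size-2 selection does better; minimum is 19.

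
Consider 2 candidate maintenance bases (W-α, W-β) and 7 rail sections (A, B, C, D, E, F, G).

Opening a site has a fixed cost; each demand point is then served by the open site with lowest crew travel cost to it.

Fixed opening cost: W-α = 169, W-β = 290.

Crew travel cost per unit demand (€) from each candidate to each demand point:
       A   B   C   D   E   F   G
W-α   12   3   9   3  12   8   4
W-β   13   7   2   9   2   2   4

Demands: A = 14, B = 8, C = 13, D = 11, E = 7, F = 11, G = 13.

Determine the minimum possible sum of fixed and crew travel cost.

735

Open {W-α}: assign each demand point to its cheapest open site.
  A→W-α 14×12=168, B→W-α 8×3=24, C→W-α 13×9=117, D→W-α 11×3=33, E→W-α 7×12=84, F→W-α 11×8=88, G→W-α 13×4=52
  crew travel cost 566, fixed 169 → total 735.
Compare {W-β}: crew travel cost 451 + fixed 290 = 741.
Compare {W-α, W-β}: crew travel cost 339 + fixed 459 = 798.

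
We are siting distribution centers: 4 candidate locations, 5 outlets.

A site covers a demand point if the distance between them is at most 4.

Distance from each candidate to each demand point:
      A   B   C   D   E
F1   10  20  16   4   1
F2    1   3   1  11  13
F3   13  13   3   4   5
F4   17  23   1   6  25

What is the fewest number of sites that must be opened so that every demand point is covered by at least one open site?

2

Coverage sets (demand points within 4 of each site):
  F1: {D, E}
  F2: {A, B, C}
  F3: {C, D}
  F4: {C}
No single site covers all 5 demand points.
But {F1, F2} covers everything, so the minimum is 2.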